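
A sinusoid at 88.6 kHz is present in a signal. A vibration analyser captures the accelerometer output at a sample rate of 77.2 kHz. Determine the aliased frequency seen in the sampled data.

11.4 kHz

88.6 kHz mod fs = 11.4 kHz.
11.4 kHz ≤ fs/2 = 38.6 kHz, appears at 11.4 kHz.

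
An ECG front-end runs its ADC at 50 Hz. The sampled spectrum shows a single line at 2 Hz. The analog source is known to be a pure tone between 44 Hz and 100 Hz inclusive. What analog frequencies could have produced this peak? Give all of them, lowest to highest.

Frequencies that alias to 2 Hz are k·fs ± 2 Hz for integer k ≥ 0.
k=0: 2 Hz.
k=1: 48 Hz, 52 Hz.
k=2: 98 Hz, 102 Hz.
k=3: 148 Hz, 152 Hz.
Within [44 Hz, 100 Hz]: 48 Hz, 52 Hz, 98 Hz.

48 Hz, 52 Hz, 98 Hz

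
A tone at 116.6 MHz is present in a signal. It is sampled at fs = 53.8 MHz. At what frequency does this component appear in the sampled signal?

116.6 MHz mod fs = 9 MHz.
9 MHz ≤ fs/2 = 26.9 MHz, appears at 9 MHz.

9 MHz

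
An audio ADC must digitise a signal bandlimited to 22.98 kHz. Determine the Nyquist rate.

Nyquist rate = 2 × 22.98 kHz = 45.96 kHz.

45.96 kHz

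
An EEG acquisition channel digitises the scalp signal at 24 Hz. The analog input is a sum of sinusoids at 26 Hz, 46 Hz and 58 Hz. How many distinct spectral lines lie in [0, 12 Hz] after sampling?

2

fs/2 = 12 Hz.
26 Hz mod fs = 2 Hz.
2 Hz ≤ fs/2 = 12 Hz, appears at 2 Hz.
46 Hz mod fs = 22 Hz.
22 Hz > fs/2 = 12 Hz, folds to fs − 22 Hz = 2 Hz.
58 Hz mod fs = 10 Hz.
10 Hz ≤ fs/2 = 12 Hz, appears at 10 Hz.
Distinct values: {2 Hz, 10 Hz} → 2.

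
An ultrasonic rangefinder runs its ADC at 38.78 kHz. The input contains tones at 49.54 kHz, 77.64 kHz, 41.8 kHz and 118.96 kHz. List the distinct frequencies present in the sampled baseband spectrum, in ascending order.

fs/2 = 19.39 kHz.
49.54 kHz mod fs = 10.76 kHz.
10.76 kHz ≤ fs/2 = 19.39 kHz, appears at 10.76 kHz.
77.64 kHz mod fs = 0.08 kHz.
0.08 kHz ≤ fs/2 = 19.39 kHz, appears at 0.08 kHz.
41.8 kHz mod fs = 3.02 kHz.
3.02 kHz ≤ fs/2 = 19.39 kHz, appears at 3.02 kHz.
118.96 kHz mod fs = 2.62 kHz.
2.62 kHz ≤ fs/2 = 19.39 kHz, appears at 2.62 kHz.
Distinct values: {0.08 kHz, 2.62 kHz, 3.02 kHz, 10.76 kHz}.

0.08 kHz, 2.62 kHz, 3.02 kHz, 10.76 kHz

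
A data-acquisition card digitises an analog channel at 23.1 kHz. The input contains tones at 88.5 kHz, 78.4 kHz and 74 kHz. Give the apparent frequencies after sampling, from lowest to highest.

fs/2 = 11.55 kHz.
88.5 kHz mod fs = 19.2 kHz.
19.2 kHz > fs/2 = 11.55 kHz, folds to fs − 19.2 kHz = 3.9 kHz.
78.4 kHz mod fs = 9.1 kHz.
9.1 kHz ≤ fs/2 = 11.55 kHz, appears at 9.1 kHz.
74 kHz mod fs = 4.7 kHz.
4.7 kHz ≤ fs/2 = 11.55 kHz, appears at 4.7 kHz.
Distinct values: {3.9 kHz, 4.7 kHz, 9.1 kHz}.

3.9 kHz, 4.7 kHz, 9.1 kHz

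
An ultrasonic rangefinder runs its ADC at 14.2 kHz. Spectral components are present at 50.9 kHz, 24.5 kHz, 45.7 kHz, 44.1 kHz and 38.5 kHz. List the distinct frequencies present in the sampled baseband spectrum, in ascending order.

1.5 kHz, 3.1 kHz, 3.9 kHz, 4.1 kHz, 5.9 kHz

fs/2 = 7.1 kHz.
50.9 kHz mod fs = 8.3 kHz.
8.3 kHz > fs/2 = 7.1 kHz, folds to fs − 8.3 kHz = 5.9 kHz.
24.5 kHz mod fs = 10.3 kHz.
10.3 kHz > fs/2 = 7.1 kHz, folds to fs − 10.3 kHz = 3.9 kHz.
45.7 kHz mod fs = 3.1 kHz.
3.1 kHz ≤ fs/2 = 7.1 kHz, appears at 3.1 kHz.
44.1 kHz mod fs = 1.5 kHz.
1.5 kHz ≤ fs/2 = 7.1 kHz, appears at 1.5 kHz.
38.5 kHz mod fs = 10.1 kHz.
10.1 kHz > fs/2 = 7.1 kHz, folds to fs − 10.1 kHz = 4.1 kHz.
Distinct values: {1.5 kHz, 3.1 kHz, 3.9 kHz, 4.1 kHz, 5.9 kHz}.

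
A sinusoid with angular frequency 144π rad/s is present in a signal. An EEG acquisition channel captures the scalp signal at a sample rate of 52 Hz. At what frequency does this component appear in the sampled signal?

ω = 144π rad/s → f = ω/(2π) = 72 Hz.
72 Hz mod fs = 20 Hz.
20 Hz ≤ fs/2 = 26 Hz, appears at 20 Hz.

20 Hz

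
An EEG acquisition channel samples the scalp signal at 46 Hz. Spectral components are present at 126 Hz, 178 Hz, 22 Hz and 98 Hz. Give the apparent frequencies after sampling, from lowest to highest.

fs/2 = 23 Hz.
126 Hz mod fs = 34 Hz.
34 Hz > fs/2 = 23 Hz, folds to fs − 34 Hz = 12 Hz.
178 Hz mod fs = 40 Hz.
40 Hz > fs/2 = 23 Hz, folds to fs − 40 Hz = 6 Hz.
22 Hz ≤ fs/2 = 23 Hz, passes unchanged.
98 Hz mod fs = 6 Hz.
6 Hz ≤ fs/2 = 23 Hz, appears at 6 Hz.
Distinct values: {6 Hz, 12 Hz, 22 Hz}.

6 Hz, 12 Hz, 22 Hz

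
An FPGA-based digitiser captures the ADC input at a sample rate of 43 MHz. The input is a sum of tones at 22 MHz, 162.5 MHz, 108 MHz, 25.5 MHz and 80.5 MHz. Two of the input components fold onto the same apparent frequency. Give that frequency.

fs/2 = 21.5 MHz.
22 MHz > fs/2 = 21.5 MHz, folds to fs − 22 MHz = 21 MHz.
162.5 MHz mod fs = 33.5 MHz.
33.5 MHz > fs/2 = 21.5 MHz, folds to fs − 33.5 MHz = 9.5 MHz.
108 MHz mod fs = 22 MHz.
22 MHz > fs/2 = 21.5 MHz, folds to fs − 22 MHz = 21 MHz.
25.5 MHz > fs/2 = 21.5 MHz, folds to fs − 25.5 MHz = 17.5 MHz.
80.5 MHz mod fs = 37.5 MHz.
37.5 MHz > fs/2 = 21.5 MHz, folds to fs − 37.5 MHz = 5.5 MHz.
22 MHz and 108 MHz both map to 21 MHz.

21 MHz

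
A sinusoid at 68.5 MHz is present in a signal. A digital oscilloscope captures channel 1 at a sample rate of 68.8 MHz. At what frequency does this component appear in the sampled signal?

68.5 MHz > fs/2 = 34.4 MHz, folds to fs − 68.5 MHz = 0.3 MHz.

0.3 MHz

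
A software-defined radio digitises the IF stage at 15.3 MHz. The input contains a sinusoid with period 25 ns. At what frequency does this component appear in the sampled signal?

5.9 MHz

T = 25 ns → f = 1/T = 40 MHz.
40 MHz mod fs = 9.4 MHz.
9.4 MHz > fs/2 = 7.65 MHz, folds to fs − 9.4 MHz = 5.9 MHz.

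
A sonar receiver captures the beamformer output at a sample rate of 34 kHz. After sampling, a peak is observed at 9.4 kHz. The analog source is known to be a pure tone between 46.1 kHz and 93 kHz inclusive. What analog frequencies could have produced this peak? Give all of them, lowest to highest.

Frequencies that alias to 9.4 kHz are k·fs ± 9.4 kHz for integer k ≥ 0.
k=0: 9.4 kHz.
k=1: 24.6 kHz, 43.4 kHz.
k=2: 58.6 kHz, 77.4 kHz.
k=3: 92.6 kHz, 111.4 kHz.
k=4: 126.6 kHz, 145.4 kHz.
Within [46.1 kHz, 93 kHz]: 58.6 kHz, 77.4 kHz, 92.6 kHz.

58.6 kHz, 77.4 kHz, 92.6 kHz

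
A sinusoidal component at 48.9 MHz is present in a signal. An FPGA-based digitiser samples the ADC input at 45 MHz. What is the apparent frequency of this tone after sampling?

48.9 MHz mod fs = 3.9 MHz.
3.9 MHz ≤ fs/2 = 22.5 MHz, appears at 3.9 MHz.

3.9 MHz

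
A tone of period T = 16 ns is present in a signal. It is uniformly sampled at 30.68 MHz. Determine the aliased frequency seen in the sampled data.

T = 16 ns → f = 1/T = 62.5 MHz.
62.5 MHz mod fs = 1.14 MHz.
1.14 MHz ≤ fs/2 = 15.34 MHz, appears at 1.14 MHz.

1.14 MHz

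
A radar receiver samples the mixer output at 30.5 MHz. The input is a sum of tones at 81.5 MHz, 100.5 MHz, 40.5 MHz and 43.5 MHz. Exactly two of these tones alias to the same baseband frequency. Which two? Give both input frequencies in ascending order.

fs/2 = 15.25 MHz.
81.5 MHz mod fs = 20.5 MHz.
20.5 MHz > fs/2 = 15.25 MHz, folds to fs − 20.5 MHz = 10 MHz.
100.5 MHz mod fs = 9 MHz.
9 MHz ≤ fs/2 = 15.25 MHz, appears at 9 MHz.
40.5 MHz mod fs = 10 MHz.
10 MHz ≤ fs/2 = 15.25 MHz, appears at 10 MHz.
43.5 MHz mod fs = 13 MHz.
13 MHz ≤ fs/2 = 15.25 MHz, appears at 13 MHz.
40.5 MHz and 81.5 MHz both map to 10 MHz.

40.5 MHz, 81.5 MHz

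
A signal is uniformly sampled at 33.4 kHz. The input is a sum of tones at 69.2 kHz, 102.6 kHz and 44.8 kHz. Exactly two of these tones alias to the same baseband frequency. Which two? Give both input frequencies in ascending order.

69.2 kHz, 102.6 kHz

fs/2 = 16.7 kHz.
69.2 kHz mod fs = 2.4 kHz.
2.4 kHz ≤ fs/2 = 16.7 kHz, appears at 2.4 kHz.
102.6 kHz mod fs = 2.4 kHz.
2.4 kHz ≤ fs/2 = 16.7 kHz, appears at 2.4 kHz.
44.8 kHz mod fs = 11.4 kHz.
11.4 kHz ≤ fs/2 = 16.7 kHz, appears at 11.4 kHz.
69.2 kHz and 102.6 kHz both map to 2.4 kHz.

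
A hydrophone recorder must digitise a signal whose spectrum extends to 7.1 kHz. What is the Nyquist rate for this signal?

14.2 kHz

Nyquist rate = 2 × 7.1 kHz = 14.2 kHz.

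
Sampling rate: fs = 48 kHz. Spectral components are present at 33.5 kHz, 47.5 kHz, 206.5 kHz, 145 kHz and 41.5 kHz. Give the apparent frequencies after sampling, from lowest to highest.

fs/2 = 24 kHz.
33.5 kHz > fs/2 = 24 kHz, folds to fs − 33.5 kHz = 14.5 kHz.
47.5 kHz > fs/2 = 24 kHz, folds to fs − 47.5 kHz = 0.5 kHz.
206.5 kHz mod fs = 14.5 kHz.
14.5 kHz ≤ fs/2 = 24 kHz, appears at 14.5 kHz.
145 kHz mod fs = 1 kHz.
1 kHz ≤ fs/2 = 24 kHz, appears at 1 kHz.
41.5 kHz > fs/2 = 24 kHz, folds to fs − 41.5 kHz = 6.5 kHz.
Distinct values: {0.5 kHz, 1 kHz, 6.5 kHz, 14.5 kHz}.

0.5 kHz, 1 kHz, 6.5 kHz, 14.5 kHz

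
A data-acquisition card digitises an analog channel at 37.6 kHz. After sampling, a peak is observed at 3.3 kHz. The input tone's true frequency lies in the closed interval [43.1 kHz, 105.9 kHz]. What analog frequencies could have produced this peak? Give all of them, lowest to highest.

Frequencies that alias to 3.3 kHz are k·fs ± 3.3 kHz for integer k ≥ 0.
k=0: 3.3 kHz.
k=1: 34.3 kHz, 40.9 kHz.
k=2: 71.9 kHz, 78.5 kHz.
k=3: 109.5 kHz, 116.1 kHz.
Within [43.1 kHz, 105.9 kHz]: 71.9 kHz, 78.5 kHz.

71.9 kHz, 78.5 kHz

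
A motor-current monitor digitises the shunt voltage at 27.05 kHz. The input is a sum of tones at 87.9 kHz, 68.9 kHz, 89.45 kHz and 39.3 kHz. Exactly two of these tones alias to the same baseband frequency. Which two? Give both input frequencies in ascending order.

39.3 kHz, 68.9 kHz

fs/2 = 13.525 kHz.
87.9 kHz mod fs = 6.75 kHz.
6.75 kHz ≤ fs/2 = 13.525 kHz, appears at 6.75 kHz.
68.9 kHz mod fs = 14.8 kHz.
14.8 kHz > fs/2 = 13.525 kHz, folds to fs − 14.8 kHz = 12.25 kHz.
89.45 kHz mod fs = 8.3 kHz.
8.3 kHz ≤ fs/2 = 13.525 kHz, appears at 8.3 kHz.
39.3 kHz mod fs = 12.25 kHz.
12.25 kHz ≤ fs/2 = 13.525 kHz, appears at 12.25 kHz.
39.3 kHz and 68.9 kHz both map to 12.25 kHz.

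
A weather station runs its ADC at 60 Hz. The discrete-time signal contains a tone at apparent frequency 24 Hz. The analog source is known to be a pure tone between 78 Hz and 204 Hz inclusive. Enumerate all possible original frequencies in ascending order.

84 Hz, 96 Hz, 144 Hz, 156 Hz, 204 Hz

Frequencies that alias to 24 Hz are k·fs ± 24 Hz for integer k ≥ 0.
k=0: 24 Hz.
k=1: 36 Hz, 84 Hz.
k=2: 96 Hz, 144 Hz.
k=3: 156 Hz, 204 Hz.
k=4: 216 Hz, 264 Hz.
Within [78 Hz, 204 Hz]: 84 Hz, 96 Hz, 144 Hz, 156 Hz, 204 Hz.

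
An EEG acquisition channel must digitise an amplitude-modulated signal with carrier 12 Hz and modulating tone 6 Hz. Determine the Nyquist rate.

36 Hz

AM sidebands sit at fc ± fm = 6 Hz and 18 Hz.
Highest-frequency component: 18 Hz.
Nyquist rate = 2 × 18 Hz = 36 Hz.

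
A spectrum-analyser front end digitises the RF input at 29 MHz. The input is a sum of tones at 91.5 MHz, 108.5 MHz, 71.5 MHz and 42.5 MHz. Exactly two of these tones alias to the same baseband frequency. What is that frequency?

13.5 MHz

fs/2 = 14.5 MHz.
91.5 MHz mod fs = 4.5 MHz.
4.5 MHz ≤ fs/2 = 14.5 MHz, appears at 4.5 MHz.
108.5 MHz mod fs = 21.5 MHz.
21.5 MHz > fs/2 = 14.5 MHz, folds to fs − 21.5 MHz = 7.5 MHz.
71.5 MHz mod fs = 13.5 MHz.
13.5 MHz ≤ fs/2 = 14.5 MHz, appears at 13.5 MHz.
42.5 MHz mod fs = 13.5 MHz.
13.5 MHz ≤ fs/2 = 14.5 MHz, appears at 13.5 MHz.
42.5 MHz and 71.5 MHz both map to 13.5 MHz.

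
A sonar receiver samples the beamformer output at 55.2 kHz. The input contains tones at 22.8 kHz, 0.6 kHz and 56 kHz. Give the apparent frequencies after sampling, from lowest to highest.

0.6 kHz, 0.8 kHz, 22.8 kHz

fs/2 = 27.6 kHz.
22.8 kHz ≤ fs/2 = 27.6 kHz, passes unchanged.
0.6 kHz ≤ fs/2 = 27.6 kHz, passes unchanged.
56 kHz mod fs = 0.8 kHz.
0.8 kHz ≤ fs/2 = 27.6 kHz, appears at 0.8 kHz.
Distinct values: {0.6 kHz, 0.8 kHz, 22.8 kHz}.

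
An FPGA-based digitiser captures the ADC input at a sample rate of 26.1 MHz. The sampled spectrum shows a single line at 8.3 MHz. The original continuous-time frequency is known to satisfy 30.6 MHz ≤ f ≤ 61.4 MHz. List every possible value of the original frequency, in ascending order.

34.4 MHz, 43.9 MHz, 60.5 MHz

Frequencies that alias to 8.3 MHz are k·fs ± 8.3 MHz for integer k ≥ 0.
k=0: 8.3 MHz.
k=1: 17.8 MHz, 34.4 MHz.
k=2: 43.9 MHz, 60.5 MHz.
k=3: 70 MHz, 86.6 MHz.
Within [30.6 MHz, 61.4 MHz]: 34.4 MHz, 43.9 MHz, 60.5 MHz.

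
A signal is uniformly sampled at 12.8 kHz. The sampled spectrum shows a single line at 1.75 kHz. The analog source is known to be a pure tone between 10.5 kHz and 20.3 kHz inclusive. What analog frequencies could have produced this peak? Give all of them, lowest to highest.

Frequencies that alias to 1.75 kHz are k·fs ± 1.75 kHz for integer k ≥ 0.
k=0: 1.75 kHz.
k=1: 11.05 kHz, 14.55 kHz.
k=2: 23.85 kHz, 27.35 kHz.
Within [10.5 kHz, 20.3 kHz]: 11.05 kHz, 14.55 kHz.

11.05 kHz, 14.55 kHz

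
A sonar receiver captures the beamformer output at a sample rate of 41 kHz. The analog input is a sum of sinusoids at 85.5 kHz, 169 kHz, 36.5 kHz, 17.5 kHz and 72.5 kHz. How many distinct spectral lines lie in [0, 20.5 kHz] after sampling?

5

fs/2 = 20.5 kHz.
85.5 kHz mod fs = 3.5 kHz.
3.5 kHz ≤ fs/2 = 20.5 kHz, appears at 3.5 kHz.
169 kHz mod fs = 5 kHz.
5 kHz ≤ fs/2 = 20.5 kHz, appears at 5 kHz.
36.5 kHz > fs/2 = 20.5 kHz, folds to fs − 36.5 kHz = 4.5 kHz.
17.5 kHz ≤ fs/2 = 20.5 kHz, passes unchanged.
72.5 kHz mod fs = 31.5 kHz.
31.5 kHz > fs/2 = 20.5 kHz, folds to fs − 31.5 kHz = 9.5 kHz.
Distinct values: {3.5 kHz, 4.5 kHz, 5 kHz, 9.5 kHz, 17.5 kHz} → 5.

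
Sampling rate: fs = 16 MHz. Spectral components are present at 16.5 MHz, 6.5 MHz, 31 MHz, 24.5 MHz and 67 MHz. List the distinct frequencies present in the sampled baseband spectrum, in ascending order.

fs/2 = 8 MHz.
16.5 MHz mod fs = 0.5 MHz.
0.5 MHz ≤ fs/2 = 8 MHz, appears at 0.5 MHz.
6.5 MHz ≤ fs/2 = 8 MHz, passes unchanged.
31 MHz mod fs = 15 MHz.
15 MHz > fs/2 = 8 MHz, folds to fs − 15 MHz = 1 MHz.
24.5 MHz mod fs = 8.5 MHz.
8.5 MHz > fs/2 = 8 MHz, folds to fs − 8.5 MHz = 7.5 MHz.
67 MHz mod fs = 3 MHz.
3 MHz ≤ fs/2 = 8 MHz, appears at 3 MHz.
Distinct values: {0.5 MHz, 1 MHz, 3 MHz, 6.5 MHz, 7.5 MHz}.

0.5 MHz, 1 MHz, 3 MHz, 6.5 MHz, 7.5 MHz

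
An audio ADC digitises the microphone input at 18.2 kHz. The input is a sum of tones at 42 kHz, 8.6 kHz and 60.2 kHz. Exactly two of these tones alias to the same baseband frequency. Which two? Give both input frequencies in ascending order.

fs/2 = 9.1 kHz.
42 kHz mod fs = 5.6 kHz.
5.6 kHz ≤ fs/2 = 9.1 kHz, appears at 5.6 kHz.
8.6 kHz ≤ fs/2 = 9.1 kHz, passes unchanged.
60.2 kHz mod fs = 5.6 kHz.
5.6 kHz ≤ fs/2 = 9.1 kHz, appears at 5.6 kHz.
42 kHz and 60.2 kHz both map to 5.6 kHz.

42 kHz, 60.2 kHz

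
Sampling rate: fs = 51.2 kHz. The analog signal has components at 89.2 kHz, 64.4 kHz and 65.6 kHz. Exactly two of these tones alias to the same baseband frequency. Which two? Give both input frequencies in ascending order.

64.4 kHz, 89.2 kHz

fs/2 = 25.6 kHz.
89.2 kHz mod fs = 38 kHz.
38 kHz > fs/2 = 25.6 kHz, folds to fs − 38 kHz = 13.2 kHz.
64.4 kHz mod fs = 13.2 kHz.
13.2 kHz ≤ fs/2 = 25.6 kHz, appears at 13.2 kHz.
65.6 kHz mod fs = 14.4 kHz.
14.4 kHz ≤ fs/2 = 25.6 kHz, appears at 14.4 kHz.
64.4 kHz and 89.2 kHz both map to 13.2 kHz.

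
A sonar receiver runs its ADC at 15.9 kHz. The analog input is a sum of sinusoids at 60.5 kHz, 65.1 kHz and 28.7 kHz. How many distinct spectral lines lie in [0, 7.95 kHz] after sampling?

2

fs/2 = 7.95 kHz.
60.5 kHz mod fs = 12.8 kHz.
12.8 kHz > fs/2 = 7.95 kHz, folds to fs − 12.8 kHz = 3.1 kHz.
65.1 kHz mod fs = 1.5 kHz.
1.5 kHz ≤ fs/2 = 7.95 kHz, appears at 1.5 kHz.
28.7 kHz mod fs = 12.8 kHz.
12.8 kHz > fs/2 = 7.95 kHz, folds to fs − 12.8 kHz = 3.1 kHz.
Distinct values: {1.5 kHz, 3.1 kHz} → 2.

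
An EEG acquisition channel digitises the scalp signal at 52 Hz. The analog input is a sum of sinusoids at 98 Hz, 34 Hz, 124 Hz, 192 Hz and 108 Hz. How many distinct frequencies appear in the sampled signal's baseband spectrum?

5

fs/2 = 26 Hz.
98 Hz mod fs = 46 Hz.
46 Hz > fs/2 = 26 Hz, folds to fs − 46 Hz = 6 Hz.
34 Hz > fs/2 = 26 Hz, folds to fs − 34 Hz = 18 Hz.
124 Hz mod fs = 20 Hz.
20 Hz ≤ fs/2 = 26 Hz, appears at 20 Hz.
192 Hz mod fs = 36 Hz.
36 Hz > fs/2 = 26 Hz, folds to fs − 36 Hz = 16 Hz.
108 Hz mod fs = 4 Hz.
4 Hz ≤ fs/2 = 26 Hz, appears at 4 Hz.
Distinct values: {4 Hz, 6 Hz, 16 Hz, 18 Hz, 20 Hz} → 5.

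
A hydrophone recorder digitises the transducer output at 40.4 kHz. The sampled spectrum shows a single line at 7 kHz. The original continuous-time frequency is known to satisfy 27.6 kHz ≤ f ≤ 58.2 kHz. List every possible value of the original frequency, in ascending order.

Frequencies that alias to 7 kHz are k·fs ± 7 kHz for integer k ≥ 0.
k=0: 7 kHz.
k=1: 33.4 kHz, 47.4 kHz.
k=2: 73.8 kHz, 87.8 kHz.
Within [27.6 kHz, 58.2 kHz]: 33.4 kHz, 47.4 kHz.

33.4 kHz, 47.4 kHz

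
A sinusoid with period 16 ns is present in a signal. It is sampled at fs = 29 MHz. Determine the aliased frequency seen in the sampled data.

4.5 MHz

T = 16 ns → f = 1/T = 62.5 MHz.
62.5 MHz mod fs = 4.5 MHz.
4.5 MHz ≤ fs/2 = 14.5 MHz, appears at 4.5 MHz.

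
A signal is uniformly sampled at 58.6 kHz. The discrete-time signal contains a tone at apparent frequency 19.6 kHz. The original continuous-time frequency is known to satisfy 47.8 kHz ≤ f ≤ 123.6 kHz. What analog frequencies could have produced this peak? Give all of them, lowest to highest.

Frequencies that alias to 19.6 kHz are k·fs ± 19.6 kHz for integer k ≥ 0.
k=0: 19.6 kHz.
k=1: 39 kHz, 78.2 kHz.
k=2: 97.6 kHz, 136.8 kHz.
k=3: 156.2 kHz, 195.4 kHz.
Within [47.8 kHz, 123.6 kHz]: 78.2 kHz, 97.6 kHz.

78.2 kHz, 97.6 kHz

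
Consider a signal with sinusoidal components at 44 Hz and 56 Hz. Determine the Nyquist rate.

Highest-frequency component: 56 Hz.
Nyquist rate = 2 × 56 Hz = 112 Hz.

112 Hz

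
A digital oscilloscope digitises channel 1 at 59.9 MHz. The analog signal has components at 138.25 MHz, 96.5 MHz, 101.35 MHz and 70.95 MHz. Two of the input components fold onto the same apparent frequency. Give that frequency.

fs/2 = 29.95 MHz.
138.25 MHz mod fs = 18.45 MHz.
18.45 MHz ≤ fs/2 = 29.95 MHz, appears at 18.45 MHz.
96.5 MHz mod fs = 36.6 MHz.
36.6 MHz > fs/2 = 29.95 MHz, folds to fs − 36.6 MHz = 23.3 MHz.
101.35 MHz mod fs = 41.45 MHz.
41.45 MHz > fs/2 = 29.95 MHz, folds to fs − 41.45 MHz = 18.45 MHz.
70.95 MHz mod fs = 11.05 MHz.
11.05 MHz ≤ fs/2 = 29.95 MHz, appears at 11.05 MHz.
101.35 MHz and 138.25 MHz both map to 18.45 MHz.

18.45 MHz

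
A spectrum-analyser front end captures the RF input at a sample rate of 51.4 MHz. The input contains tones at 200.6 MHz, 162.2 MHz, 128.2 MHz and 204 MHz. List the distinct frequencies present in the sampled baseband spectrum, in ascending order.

1.6 MHz, 5 MHz, 8 MHz, 25.4 MHz

fs/2 = 25.7 MHz.
200.6 MHz mod fs = 46.4 MHz.
46.4 MHz > fs/2 = 25.7 MHz, folds to fs − 46.4 MHz = 5 MHz.
162.2 MHz mod fs = 8 MHz.
8 MHz ≤ fs/2 = 25.7 MHz, appears at 8 MHz.
128.2 MHz mod fs = 25.4 MHz.
25.4 MHz ≤ fs/2 = 25.7 MHz, appears at 25.4 MHz.
204 MHz mod fs = 49.8 MHz.
49.8 MHz > fs/2 = 25.7 MHz, folds to fs − 49.8 MHz = 1.6 MHz.
Distinct values: {1.6 MHz, 5 MHz, 8 MHz, 25.4 MHz}.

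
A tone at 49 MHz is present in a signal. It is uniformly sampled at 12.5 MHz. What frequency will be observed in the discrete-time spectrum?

1 MHz

49 MHz mod fs = 11.5 MHz.
11.5 MHz > fs/2 = 6.25 MHz, folds to fs − 11.5 MHz = 1 MHz.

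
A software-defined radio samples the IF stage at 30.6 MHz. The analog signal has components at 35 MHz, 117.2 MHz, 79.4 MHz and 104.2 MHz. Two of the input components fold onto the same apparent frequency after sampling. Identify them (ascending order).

fs/2 = 15.3 MHz.
35 MHz mod fs = 4.4 MHz.
4.4 MHz ≤ fs/2 = 15.3 MHz, appears at 4.4 MHz.
117.2 MHz mod fs = 25.4 MHz.
25.4 MHz > fs/2 = 15.3 MHz, folds to fs − 25.4 MHz = 5.2 MHz.
79.4 MHz mod fs = 18.2 MHz.
18.2 MHz > fs/2 = 15.3 MHz, folds to fs − 18.2 MHz = 12.4 MHz.
104.2 MHz mod fs = 12.4 MHz.
12.4 MHz ≤ fs/2 = 15.3 MHz, appears at 12.4 MHz.
79.4 MHz and 104.2 MHz both map to 12.4 MHz.

79.4 MHz, 104.2 MHz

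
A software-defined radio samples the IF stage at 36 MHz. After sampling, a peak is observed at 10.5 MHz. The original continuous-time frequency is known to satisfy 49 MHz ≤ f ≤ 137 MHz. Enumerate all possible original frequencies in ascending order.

61.5 MHz, 82.5 MHz, 97.5 MHz, 118.5 MHz, 133.5 MHz

Frequencies that alias to 10.5 MHz are k·fs ± 10.5 MHz for integer k ≥ 0.
k=0: 10.5 MHz.
k=1: 25.5 MHz, 46.5 MHz.
k=2: 61.5 MHz, 82.5 MHz.
k=3: 97.5 MHz, 118.5 MHz.
k=4: 133.5 MHz, 154.5 MHz.
k=5: 169.5 MHz, 190.5 MHz.
Within [49 MHz, 137 MHz]: 61.5 MHz, 82.5 MHz, 97.5 MHz, 118.5 MHz, 133.5 MHz.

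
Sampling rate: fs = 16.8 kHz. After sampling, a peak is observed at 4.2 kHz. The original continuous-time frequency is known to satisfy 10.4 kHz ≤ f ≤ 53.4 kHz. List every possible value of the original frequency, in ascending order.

12.6 kHz, 21 kHz, 29.4 kHz, 37.8 kHz, 46.2 kHz

Frequencies that alias to 4.2 kHz are k·fs ± 4.2 kHz for integer k ≥ 0.
k=0: 4.2 kHz.
k=1: 12.6 kHz, 21 kHz.
k=2: 29.4 kHz, 37.8 kHz.
k=3: 46.2 kHz, 54.6 kHz.
k=4: 63 kHz, 71.4 kHz.
Within [10.4 kHz, 53.4 kHz]: 12.6 kHz, 21 kHz, 29.4 kHz, 37.8 kHz, 46.2 kHz.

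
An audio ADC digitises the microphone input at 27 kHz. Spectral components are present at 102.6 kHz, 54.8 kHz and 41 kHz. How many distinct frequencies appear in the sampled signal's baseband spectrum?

3

fs/2 = 13.5 kHz.
102.6 kHz mod fs = 21.6 kHz.
21.6 kHz > fs/2 = 13.5 kHz, folds to fs − 21.6 kHz = 5.4 kHz.
54.8 kHz mod fs = 0.8 kHz.
0.8 kHz ≤ fs/2 = 13.5 kHz, appears at 0.8 kHz.
41 kHz mod fs = 14 kHz.
14 kHz > fs/2 = 13.5 kHz, folds to fs − 14 kHz = 13 kHz.
Distinct values: {0.8 kHz, 5.4 kHz, 13 kHz} → 3.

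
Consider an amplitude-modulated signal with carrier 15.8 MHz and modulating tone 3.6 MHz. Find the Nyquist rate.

AM sidebands sit at fc ± fm = 12.2 MHz and 19.4 MHz.
Highest-frequency component: 19.4 MHz.
Nyquist rate = 2 × 19.4 MHz = 38.8 MHz.

38.8 MHz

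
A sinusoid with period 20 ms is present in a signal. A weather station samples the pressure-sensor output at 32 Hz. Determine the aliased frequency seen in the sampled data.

T = 20 ms → f = 1/T = 50 Hz.
50 Hz mod fs = 18 Hz.
18 Hz > fs/2 = 16 Hz, folds to fs − 18 Hz = 14 Hz.

14 Hz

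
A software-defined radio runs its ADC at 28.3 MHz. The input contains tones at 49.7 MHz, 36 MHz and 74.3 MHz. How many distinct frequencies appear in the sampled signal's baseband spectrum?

3

fs/2 = 14.15 MHz.
49.7 MHz mod fs = 21.4 MHz.
21.4 MHz > fs/2 = 14.15 MHz, folds to fs − 21.4 MHz = 6.9 MHz.
36 MHz mod fs = 7.7 MHz.
7.7 MHz ≤ fs/2 = 14.15 MHz, appears at 7.7 MHz.
74.3 MHz mod fs = 17.7 MHz.
17.7 MHz > fs/2 = 14.15 MHz, folds to fs − 17.7 MHz = 10.6 MHz.
Distinct values: {6.9 MHz, 7.7 MHz, 10.6 MHz} → 3.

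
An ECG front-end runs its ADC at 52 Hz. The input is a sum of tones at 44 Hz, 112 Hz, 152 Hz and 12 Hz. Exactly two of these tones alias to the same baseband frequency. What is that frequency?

fs/2 = 26 Hz.
44 Hz > fs/2 = 26 Hz, folds to fs − 44 Hz = 8 Hz.
112 Hz mod fs = 8 Hz.
8 Hz ≤ fs/2 = 26 Hz, appears at 8 Hz.
152 Hz mod fs = 48 Hz.
48 Hz > fs/2 = 26 Hz, folds to fs − 48 Hz = 4 Hz.
12 Hz ≤ fs/2 = 26 Hz, passes unchanged.
44 Hz and 112 Hz both map to 8 Hz.

8 Hz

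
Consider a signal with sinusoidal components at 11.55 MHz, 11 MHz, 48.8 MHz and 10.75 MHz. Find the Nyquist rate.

97.6 MHz

Highest-frequency component: 48.8 MHz.
Nyquist rate = 2 × 48.8 MHz = 97.6 MHz.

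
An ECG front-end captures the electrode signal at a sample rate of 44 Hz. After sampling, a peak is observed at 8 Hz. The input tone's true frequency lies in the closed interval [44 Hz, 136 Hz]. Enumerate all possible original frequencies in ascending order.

Frequencies that alias to 8 Hz are k·fs ± 8 Hz for integer k ≥ 0.
k=0: 8 Hz.
k=1: 36 Hz, 52 Hz.
k=2: 80 Hz, 96 Hz.
k=3: 124 Hz, 140 Hz.
k=4: 168 Hz, 184 Hz.
Within [44 Hz, 136 Hz]: 52 Hz, 80 Hz, 96 Hz, 124 Hz.

52 Hz, 80 Hz, 96 Hz, 124 Hz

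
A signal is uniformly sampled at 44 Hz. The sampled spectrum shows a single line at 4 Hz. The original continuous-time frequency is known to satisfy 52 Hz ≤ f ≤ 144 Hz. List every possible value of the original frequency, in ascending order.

Frequencies that alias to 4 Hz are k·fs ± 4 Hz for integer k ≥ 0.
k=0: 4 Hz.
k=1: 40 Hz, 48 Hz.
k=2: 84 Hz, 92 Hz.
k=3: 128 Hz, 136 Hz.
k=4: 172 Hz, 180 Hz.
Within [52 Hz, 144 Hz]: 84 Hz, 92 Hz, 128 Hz, 136 Hz.

84 Hz, 92 Hz, 128 Hz, 136 Hz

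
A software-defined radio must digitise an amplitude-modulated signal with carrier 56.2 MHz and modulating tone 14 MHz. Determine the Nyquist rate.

AM sidebands sit at fc ± fm = 42.2 MHz and 70.2 MHz.
Highest-frequency component: 70.2 MHz.
Nyquist rate = 2 × 70.2 MHz = 140.4 MHz.

140.4 MHz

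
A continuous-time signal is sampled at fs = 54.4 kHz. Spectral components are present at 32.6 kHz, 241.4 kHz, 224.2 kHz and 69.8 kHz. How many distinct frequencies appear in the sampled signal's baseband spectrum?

4

fs/2 = 27.2 kHz.
32.6 kHz > fs/2 = 27.2 kHz, folds to fs − 32.6 kHz = 21.8 kHz.
241.4 kHz mod fs = 23.8 kHz.
23.8 kHz ≤ fs/2 = 27.2 kHz, appears at 23.8 kHz.
224.2 kHz mod fs = 6.6 kHz.
6.6 kHz ≤ fs/2 = 27.2 kHz, appears at 6.6 kHz.
69.8 kHz mod fs = 15.4 kHz.
15.4 kHz ≤ fs/2 = 27.2 kHz, appears at 15.4 kHz.
Distinct values: {6.6 kHz, 15.4 kHz, 21.8 kHz, 23.8 kHz} → 4.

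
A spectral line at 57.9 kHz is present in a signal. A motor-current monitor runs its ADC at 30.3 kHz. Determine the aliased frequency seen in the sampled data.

2.7 kHz

57.9 kHz mod fs = 27.6 kHz.
27.6 kHz > fs/2 = 15.15 kHz, folds to fs − 27.6 kHz = 2.7 kHz.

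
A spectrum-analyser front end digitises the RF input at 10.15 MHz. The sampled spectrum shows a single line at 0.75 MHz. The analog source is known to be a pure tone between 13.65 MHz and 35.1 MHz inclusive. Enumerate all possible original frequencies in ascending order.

Frequencies that alias to 0.75 MHz are k·fs ± 0.75 MHz for integer k ≥ 0.
k=0: 0.75 MHz.
k=1: 9.4 MHz, 10.9 MHz.
k=2: 19.55 MHz, 21.05 MHz.
k=3: 29.7 MHz, 31.2 MHz.
k=4: 39.85 MHz, 41.35 MHz.
Within [13.65 MHz, 35.1 MHz]: 19.55 MHz, 21.05 MHz, 29.7 MHz, 31.2 MHz.

19.55 MHz, 21.05 MHz, 29.7 MHz, 31.2 MHz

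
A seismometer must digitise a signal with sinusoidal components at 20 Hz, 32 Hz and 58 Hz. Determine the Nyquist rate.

Highest-frequency component: 58 Hz.
Nyquist rate = 2 × 58 Hz = 116 Hz.

116 Hz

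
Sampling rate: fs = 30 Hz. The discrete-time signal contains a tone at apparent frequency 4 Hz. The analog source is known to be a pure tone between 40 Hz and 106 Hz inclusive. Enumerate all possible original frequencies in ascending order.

56 Hz, 64 Hz, 86 Hz, 94 Hz

Frequencies that alias to 4 Hz are k·fs ± 4 Hz for integer k ≥ 0.
k=0: 4 Hz.
k=1: 26 Hz, 34 Hz.
k=2: 56 Hz, 64 Hz.
k=3: 86 Hz, 94 Hz.
k=4: 116 Hz, 124 Hz.
Within [40 Hz, 106 Hz]: 56 Hz, 64 Hz, 86 Hz, 94 Hz.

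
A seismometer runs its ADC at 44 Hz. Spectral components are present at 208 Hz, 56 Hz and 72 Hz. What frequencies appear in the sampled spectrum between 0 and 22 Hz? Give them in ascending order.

12 Hz, 16 Hz

fs/2 = 22 Hz.
208 Hz mod fs = 32 Hz.
32 Hz > fs/2 = 22 Hz, folds to fs − 32 Hz = 12 Hz.
56 Hz mod fs = 12 Hz.
12 Hz ≤ fs/2 = 22 Hz, appears at 12 Hz.
72 Hz mod fs = 28 Hz.
28 Hz > fs/2 = 22 Hz, folds to fs − 28 Hz = 16 Hz.
Distinct values: {12 Hz, 16 Hz}.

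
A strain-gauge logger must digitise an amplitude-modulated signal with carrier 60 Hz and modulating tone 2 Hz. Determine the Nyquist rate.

AM sidebands sit at fc ± fm = 58 Hz and 62 Hz.
Highest-frequency component: 62 Hz.
Nyquist rate = 2 × 62 Hz = 124 Hz.

124 Hz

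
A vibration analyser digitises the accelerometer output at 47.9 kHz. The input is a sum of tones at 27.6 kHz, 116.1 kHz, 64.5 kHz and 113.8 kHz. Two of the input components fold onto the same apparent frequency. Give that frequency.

20.3 kHz

fs/2 = 23.95 kHz.
27.6 kHz > fs/2 = 23.95 kHz, folds to fs − 27.6 kHz = 20.3 kHz.
116.1 kHz mod fs = 20.3 kHz.
20.3 kHz ≤ fs/2 = 23.95 kHz, appears at 20.3 kHz.
64.5 kHz mod fs = 16.6 kHz.
16.6 kHz ≤ fs/2 = 23.95 kHz, appears at 16.6 kHz.
113.8 kHz mod fs = 18 kHz.
18 kHz ≤ fs/2 = 23.95 kHz, appears at 18 kHz.
27.6 kHz and 116.1 kHz both map to 20.3 kHz.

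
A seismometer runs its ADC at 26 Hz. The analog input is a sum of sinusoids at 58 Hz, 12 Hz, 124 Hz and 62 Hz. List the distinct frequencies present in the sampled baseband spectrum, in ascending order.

6 Hz, 10 Hz, 12 Hz

fs/2 = 13 Hz.
58 Hz mod fs = 6 Hz.
6 Hz ≤ fs/2 = 13 Hz, appears at 6 Hz.
12 Hz ≤ fs/2 = 13 Hz, passes unchanged.
124 Hz mod fs = 20 Hz.
20 Hz > fs/2 = 13 Hz, folds to fs − 20 Hz = 6 Hz.
62 Hz mod fs = 10 Hz.
10 Hz ≤ fs/2 = 13 Hz, appears at 10 Hz.
Distinct values: {6 Hz, 10 Hz, 12 Hz}.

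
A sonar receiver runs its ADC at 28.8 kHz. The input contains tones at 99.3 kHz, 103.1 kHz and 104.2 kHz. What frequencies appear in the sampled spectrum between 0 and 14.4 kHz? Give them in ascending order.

fs/2 = 14.4 kHz.
99.3 kHz mod fs = 12.9 kHz.
12.9 kHz ≤ fs/2 = 14.4 kHz, appears at 12.9 kHz.
103.1 kHz mod fs = 16.7 kHz.
16.7 kHz > fs/2 = 14.4 kHz, folds to fs − 16.7 kHz = 12.1 kHz.
104.2 kHz mod fs = 17.8 kHz.
17.8 kHz > fs/2 = 14.4 kHz, folds to fs − 17.8 kHz = 11 kHz.
Distinct values: {11 kHz, 12.1 kHz, 12.9 kHz}.

11 kHz, 12.1 kHz, 12.9 kHz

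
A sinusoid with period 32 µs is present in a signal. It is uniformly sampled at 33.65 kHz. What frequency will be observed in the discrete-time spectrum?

T = 32 µs → f = 1/T = 31.25 kHz.
31.25 kHz > fs/2 = 16.825 kHz, folds to fs − 31.25 kHz = 2.4 kHz.

2.4 kHz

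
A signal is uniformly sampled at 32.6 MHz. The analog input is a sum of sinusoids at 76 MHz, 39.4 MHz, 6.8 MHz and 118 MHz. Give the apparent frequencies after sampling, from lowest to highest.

fs/2 = 16.3 MHz.
76 MHz mod fs = 10.8 MHz.
10.8 MHz ≤ fs/2 = 16.3 MHz, appears at 10.8 MHz.
39.4 MHz mod fs = 6.8 MHz.
6.8 MHz ≤ fs/2 = 16.3 MHz, appears at 6.8 MHz.
6.8 MHz ≤ fs/2 = 16.3 MHz, passes unchanged.
118 MHz mod fs = 20.2 MHz.
20.2 MHz > fs/2 = 16.3 MHz, folds to fs − 20.2 MHz = 12.4 MHz.
Distinct values: {6.8 MHz, 10.8 MHz, 12.4 MHz}.

6.8 MHz, 10.8 MHz, 12.4 MHz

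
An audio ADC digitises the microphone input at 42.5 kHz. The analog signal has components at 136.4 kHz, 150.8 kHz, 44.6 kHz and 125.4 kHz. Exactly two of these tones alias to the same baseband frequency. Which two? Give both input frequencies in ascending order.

44.6 kHz, 125.4 kHz

fs/2 = 21.25 kHz.
136.4 kHz mod fs = 8.9 kHz.
8.9 kHz ≤ fs/2 = 21.25 kHz, appears at 8.9 kHz.
150.8 kHz mod fs = 23.3 kHz.
23.3 kHz > fs/2 = 21.25 kHz, folds to fs − 23.3 kHz = 19.2 kHz.
44.6 kHz mod fs = 2.1 kHz.
2.1 kHz ≤ fs/2 = 21.25 kHz, appears at 2.1 kHz.
125.4 kHz mod fs = 40.4 kHz.
40.4 kHz > fs/2 = 21.25 kHz, folds to fs − 40.4 kHz = 2.1 kHz.
44.6 kHz and 125.4 kHz both map to 2.1 kHz.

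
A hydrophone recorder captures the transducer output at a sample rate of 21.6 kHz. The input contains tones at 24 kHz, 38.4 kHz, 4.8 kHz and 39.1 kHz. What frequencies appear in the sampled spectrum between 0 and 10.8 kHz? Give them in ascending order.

2.4 kHz, 4.1 kHz, 4.8 kHz

fs/2 = 10.8 kHz.
24 kHz mod fs = 2.4 kHz.
2.4 kHz ≤ fs/2 = 10.8 kHz, appears at 2.4 kHz.
38.4 kHz mod fs = 16.8 kHz.
16.8 kHz > fs/2 = 10.8 kHz, folds to fs − 16.8 kHz = 4.8 kHz.
4.8 kHz ≤ fs/2 = 10.8 kHz, passes unchanged.
39.1 kHz mod fs = 17.5 kHz.
17.5 kHz > fs/2 = 10.8 kHz, folds to fs − 17.5 kHz = 4.1 kHz.
Distinct values: {2.4 kHz, 4.1 kHz, 4.8 kHz}.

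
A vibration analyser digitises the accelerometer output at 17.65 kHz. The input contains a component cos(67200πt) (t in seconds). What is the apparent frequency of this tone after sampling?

ω = 67200π rad/s → f = ω/(2π) = 33600 Hz = 33.6 kHz.
33.6 kHz mod fs = 15.95 kHz.
15.95 kHz > fs/2 = 8.825 kHz, folds to fs − 15.95 kHz = 1.7 kHz.

1.7 kHz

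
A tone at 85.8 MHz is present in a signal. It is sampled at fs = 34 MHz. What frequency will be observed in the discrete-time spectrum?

85.8 MHz mod fs = 17.8 MHz.
17.8 MHz > fs/2 = 17 MHz, folds to fs − 17.8 MHz = 16.2 MHz.

16.2 MHz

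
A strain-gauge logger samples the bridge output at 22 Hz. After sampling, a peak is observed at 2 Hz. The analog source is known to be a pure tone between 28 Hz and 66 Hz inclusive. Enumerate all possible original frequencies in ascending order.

42 Hz, 46 Hz, 64 Hz

Frequencies that alias to 2 Hz are k·fs ± 2 Hz for integer k ≥ 0.
k=0: 2 Hz.
k=1: 20 Hz, 24 Hz.
k=2: 42 Hz, 46 Hz.
k=3: 64 Hz, 68 Hz.
k=4: 86 Hz, 90 Hz.
Within [28 Hz, 66 Hz]: 42 Hz, 46 Hz, 64 Hz.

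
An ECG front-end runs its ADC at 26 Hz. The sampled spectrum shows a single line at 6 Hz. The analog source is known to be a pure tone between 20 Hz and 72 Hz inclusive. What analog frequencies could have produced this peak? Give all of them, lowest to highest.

Frequencies that alias to 6 Hz are k·fs ± 6 Hz for integer k ≥ 0.
k=0: 6 Hz.
k=1: 20 Hz, 32 Hz.
k=2: 46 Hz, 58 Hz.
k=3: 72 Hz, 84 Hz.
k=4: 98 Hz, 110 Hz.
Within [20 Hz, 72 Hz]: 20 Hz, 32 Hz, 46 Hz, 58 Hz, 72 Hz.

20 Hz, 32 Hz, 46 Hz, 58 Hz, 72 Hz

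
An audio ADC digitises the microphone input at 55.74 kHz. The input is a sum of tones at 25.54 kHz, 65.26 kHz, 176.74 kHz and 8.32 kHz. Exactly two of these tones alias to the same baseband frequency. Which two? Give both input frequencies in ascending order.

fs/2 = 27.87 kHz.
25.54 kHz ≤ fs/2 = 27.87 kHz, passes unchanged.
65.26 kHz mod fs = 9.52 kHz.
9.52 kHz ≤ fs/2 = 27.87 kHz, appears at 9.52 kHz.
176.74 kHz mod fs = 9.52 kHz.
9.52 kHz ≤ fs/2 = 27.87 kHz, appears at 9.52 kHz.
8.32 kHz ≤ fs/2 = 27.87 kHz, passes unchanged.
65.26 kHz and 176.74 kHz both map to 9.52 kHz.

65.26 kHz, 176.74 kHz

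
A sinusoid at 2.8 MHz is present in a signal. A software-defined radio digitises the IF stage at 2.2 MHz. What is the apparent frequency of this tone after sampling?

0.6 MHz

2.8 MHz mod fs = 0.6 MHz.
0.6 MHz ≤ fs/2 = 1.1 MHz, appears at 0.6 MHz.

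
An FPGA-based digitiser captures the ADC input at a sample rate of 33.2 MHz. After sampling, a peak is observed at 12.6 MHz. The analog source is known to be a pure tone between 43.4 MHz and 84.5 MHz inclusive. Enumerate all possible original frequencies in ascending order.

Frequencies that alias to 12.6 MHz are k·fs ± 12.6 MHz for integer k ≥ 0.
k=0: 12.6 MHz.
k=1: 20.6 MHz, 45.8 MHz.
k=2: 53.8 MHz, 79 MHz.
k=3: 87 MHz, 112.2 MHz.
Within [43.4 MHz, 84.5 MHz]: 45.8 MHz, 53.8 MHz, 79 MHz.

45.8 MHz, 53.8 MHz, 79 MHz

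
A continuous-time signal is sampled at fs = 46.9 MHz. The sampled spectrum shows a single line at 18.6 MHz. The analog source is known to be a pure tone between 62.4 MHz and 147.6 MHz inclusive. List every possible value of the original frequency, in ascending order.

65.5 MHz, 75.2 MHz, 112.4 MHz, 122.1 MHz

Frequencies that alias to 18.6 MHz are k·fs ± 18.6 MHz for integer k ≥ 0.
k=0: 18.6 MHz.
k=1: 28.3 MHz, 65.5 MHz.
k=2: 75.2 MHz, 112.4 MHz.
k=3: 122.1 MHz, 159.3 MHz.
k=4: 169 MHz, 206.2 MHz.
Within [62.4 MHz, 147.6 MHz]: 65.5 MHz, 75.2 MHz, 112.4 MHz, 122.1 MHz.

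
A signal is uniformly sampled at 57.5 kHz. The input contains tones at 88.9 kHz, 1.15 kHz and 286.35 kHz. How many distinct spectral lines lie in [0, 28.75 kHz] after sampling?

fs/2 = 28.75 kHz.
88.9 kHz mod fs = 31.4 kHz.
31.4 kHz > fs/2 = 28.75 kHz, folds to fs − 31.4 kHz = 26.1 kHz.
1.15 kHz ≤ fs/2 = 28.75 kHz, passes unchanged.
286.35 kHz mod fs = 56.35 kHz.
56.35 kHz > fs/2 = 28.75 kHz, folds to fs − 56.35 kHz = 1.15 kHz.
Distinct values: {1.15 kHz, 26.1 kHz} → 2.

2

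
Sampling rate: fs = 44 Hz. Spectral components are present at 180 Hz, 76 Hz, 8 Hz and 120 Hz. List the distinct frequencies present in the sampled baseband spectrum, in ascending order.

4 Hz, 8 Hz, 12 Hz

fs/2 = 22 Hz.
180 Hz mod fs = 4 Hz.
4 Hz ≤ fs/2 = 22 Hz, appears at 4 Hz.
76 Hz mod fs = 32 Hz.
32 Hz > fs/2 = 22 Hz, folds to fs − 32 Hz = 12 Hz.
8 Hz ≤ fs/2 = 22 Hz, passes unchanged.
120 Hz mod fs = 32 Hz.
32 Hz > fs/2 = 22 Hz, folds to fs − 32 Hz = 12 Hz.
Distinct values: {4 Hz, 8 Hz, 12 Hz}.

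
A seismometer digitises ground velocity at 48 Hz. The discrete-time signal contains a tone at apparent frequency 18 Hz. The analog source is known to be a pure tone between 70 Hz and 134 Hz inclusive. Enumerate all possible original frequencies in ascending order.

Frequencies that alias to 18 Hz are k·fs ± 18 Hz for integer k ≥ 0.
k=0: 18 Hz.
k=1: 30 Hz, 66 Hz.
k=2: 78 Hz, 114 Hz.
k=3: 126 Hz, 162 Hz.
k=4: 174 Hz, 210 Hz.
Within [70 Hz, 134 Hz]: 78 Hz, 114 Hz, 126 Hz.

78 Hz, 114 Hz, 126 Hz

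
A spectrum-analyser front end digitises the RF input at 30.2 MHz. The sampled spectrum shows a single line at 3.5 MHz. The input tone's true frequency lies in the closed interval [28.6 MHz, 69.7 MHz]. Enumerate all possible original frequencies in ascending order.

Frequencies that alias to 3.5 MHz are k·fs ± 3.5 MHz for integer k ≥ 0.
k=0: 3.5 MHz.
k=1: 26.7 MHz, 33.7 MHz.
k=2: 56.9 MHz, 63.9 MHz.
k=3: 87.1 MHz, 94.1 MHz.
Within [28.6 MHz, 69.7 MHz]: 33.7 MHz, 56.9 MHz, 63.9 MHz.

33.7 MHz, 56.9 MHz, 63.9 MHz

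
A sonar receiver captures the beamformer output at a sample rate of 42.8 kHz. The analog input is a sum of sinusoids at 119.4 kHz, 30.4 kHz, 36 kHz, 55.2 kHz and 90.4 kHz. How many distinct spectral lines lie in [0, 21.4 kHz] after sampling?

4

fs/2 = 21.4 kHz.
119.4 kHz mod fs = 33.8 kHz.
33.8 kHz > fs/2 = 21.4 kHz, folds to fs − 33.8 kHz = 9 kHz.
30.4 kHz > fs/2 = 21.4 kHz, folds to fs − 30.4 kHz = 12.4 kHz.
36 kHz > fs/2 = 21.4 kHz, folds to fs − 36 kHz = 6.8 kHz.
55.2 kHz mod fs = 12.4 kHz.
12.4 kHz ≤ fs/2 = 21.4 kHz, appears at 12.4 kHz.
90.4 kHz mod fs = 4.8 kHz.
4.8 kHz ≤ fs/2 = 21.4 kHz, appears at 4.8 kHz.
Distinct values: {4.8 kHz, 6.8 kHz, 9 kHz, 12.4 kHz} → 4.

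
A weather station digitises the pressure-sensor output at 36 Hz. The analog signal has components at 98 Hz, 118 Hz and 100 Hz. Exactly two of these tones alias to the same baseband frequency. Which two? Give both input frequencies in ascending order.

fs/2 = 18 Hz.
98 Hz mod fs = 26 Hz.
26 Hz > fs/2 = 18 Hz, folds to fs − 26 Hz = 10 Hz.
118 Hz mod fs = 10 Hz.
10 Hz ≤ fs/2 = 18 Hz, appears at 10 Hz.
100 Hz mod fs = 28 Hz.
28 Hz > fs/2 = 18 Hz, folds to fs − 28 Hz = 8 Hz.
98 Hz and 118 Hz both map to 10 Hz.

98 Hz, 118 Hz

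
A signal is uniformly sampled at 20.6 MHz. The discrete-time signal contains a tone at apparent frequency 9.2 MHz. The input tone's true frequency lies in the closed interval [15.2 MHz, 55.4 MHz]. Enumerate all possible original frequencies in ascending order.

Frequencies that alias to 9.2 MHz are k·fs ± 9.2 MHz for integer k ≥ 0.
k=0: 9.2 MHz.
k=1: 11.4 MHz, 29.8 MHz.
k=2: 32 MHz, 50.4 MHz.
k=3: 52.6 MHz, 71 MHz.
k=4: 73.2 MHz, 91.6 MHz.
Within [15.2 MHz, 55.4 MHz]: 29.8 MHz, 32 MHz, 50.4 MHz, 52.6 MHz.

29.8 MHz, 32 MHz, 50.4 MHz, 52.6 MHz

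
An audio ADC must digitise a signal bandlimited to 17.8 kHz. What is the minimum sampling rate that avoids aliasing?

Nyquist rate = 2 × 17.8 kHz = 35.6 kHz.

35.6 kHz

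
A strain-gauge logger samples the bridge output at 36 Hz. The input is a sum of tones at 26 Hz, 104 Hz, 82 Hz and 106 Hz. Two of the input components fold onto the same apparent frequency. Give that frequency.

fs/2 = 18 Hz.
26 Hz > fs/2 = 18 Hz, folds to fs − 26 Hz = 10 Hz.
104 Hz mod fs = 32 Hz.
32 Hz > fs/2 = 18 Hz, folds to fs − 32 Hz = 4 Hz.
82 Hz mod fs = 10 Hz.
10 Hz ≤ fs/2 = 18 Hz, appears at 10 Hz.
106 Hz mod fs = 34 Hz.
34 Hz > fs/2 = 18 Hz, folds to fs − 34 Hz = 2 Hz.
26 Hz and 82 Hz both map to 10 Hz.

10 Hz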